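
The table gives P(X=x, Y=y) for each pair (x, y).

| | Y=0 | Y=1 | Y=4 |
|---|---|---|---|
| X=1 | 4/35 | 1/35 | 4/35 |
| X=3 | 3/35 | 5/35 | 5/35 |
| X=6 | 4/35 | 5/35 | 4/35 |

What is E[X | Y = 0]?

37/11

P(Y = 0) = 11/35.
Σ X·P over the event = 1·(4/35) + 3·(3/35) + 6·(4/35) = 37/35.
E[X | Y = 0] = (37/35) / (11/35) = 37/11.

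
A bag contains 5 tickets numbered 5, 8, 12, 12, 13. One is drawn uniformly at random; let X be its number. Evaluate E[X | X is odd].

9

P(X is odd) = 2/5.
Σ over the event: 5·1/5 + 13·1/5 = 18/5.
E[X | X is odd] = (18/5) / (2/5) = 9.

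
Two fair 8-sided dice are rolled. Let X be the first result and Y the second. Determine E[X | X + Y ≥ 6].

134/27

P(X + Y ≥ 6) = 27/32.
Summing X·P(x,y) over outcomes with X + Y ≥ 6 gives 67/16.
E[X | X + Y ≥ 6] = (67/16) / (27/32) = 134/27.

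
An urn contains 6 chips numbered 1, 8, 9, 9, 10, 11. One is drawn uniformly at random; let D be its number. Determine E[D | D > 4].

47/5

P(D > 4) = 5/6.
Σ over the event: 8·1/6 + 9·1/3 + 10·1/6 + 11·1/6 = 47/6.
E[D | D > 4] = (47/6) / (5/6) = 47/5.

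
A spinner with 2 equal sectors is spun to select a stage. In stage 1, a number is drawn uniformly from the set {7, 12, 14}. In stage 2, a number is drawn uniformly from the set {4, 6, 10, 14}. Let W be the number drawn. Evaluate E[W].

39/4

E[W | stage 1] = (7+12+14)/3 = 11.
E[W | stage 2] = (4+6+10+14)/4 = 17/2.
By the law of total expectation,
E[W] = (1/2)·(11) + (1/2)·(17/2) = 39/4.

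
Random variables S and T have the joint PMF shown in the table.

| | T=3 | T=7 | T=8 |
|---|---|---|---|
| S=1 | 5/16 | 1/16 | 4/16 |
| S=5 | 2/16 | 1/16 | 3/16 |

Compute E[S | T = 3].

P(T = 3) = 7/16.
Σ S·P over the event = 1·(5/16) + 5·(2/16) = 15/16.
E[S | T = 3] = (15/16) / (7/16) = 15/7.

15/7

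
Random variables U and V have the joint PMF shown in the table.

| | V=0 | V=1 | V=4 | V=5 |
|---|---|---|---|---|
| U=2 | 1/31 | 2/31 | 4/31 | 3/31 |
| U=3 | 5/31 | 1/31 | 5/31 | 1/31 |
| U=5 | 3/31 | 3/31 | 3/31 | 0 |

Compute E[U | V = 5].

9/4

P(V = 5) = 4/31.
Summing U·P(U=x,V=y) over the conditioning event gives 9/31.
E[U | V = 5] = (9/31) / (4/31) = 9/4.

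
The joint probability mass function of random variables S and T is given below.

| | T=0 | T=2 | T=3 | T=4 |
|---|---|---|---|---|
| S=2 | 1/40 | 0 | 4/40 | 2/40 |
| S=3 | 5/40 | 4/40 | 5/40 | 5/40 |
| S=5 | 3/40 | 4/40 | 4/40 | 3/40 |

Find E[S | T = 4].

17/5

P(T = 4) = 1/4.
Σ S·P over the event = 2·(2/40) + 3·(5/40) + 5·(3/40) = 17/20.
E[S | T = 4] = (17/20) / (1/4) = 17/5.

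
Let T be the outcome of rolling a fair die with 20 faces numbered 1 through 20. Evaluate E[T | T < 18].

P(T < 18) = 17/20.
E[T | T < 18] = (153/20) / (17/20) = 9.

9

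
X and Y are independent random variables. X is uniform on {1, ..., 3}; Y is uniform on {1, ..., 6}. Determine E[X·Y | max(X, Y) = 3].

27/5

P(max(X, Y) = 3) = 5/18.
Summing XY·P(x,y) over outcomes with max(X, Y) = 3 gives 3/2.
E[X·Y | max(X, Y) = 3] = (3/2) / (5/18) = 27/5.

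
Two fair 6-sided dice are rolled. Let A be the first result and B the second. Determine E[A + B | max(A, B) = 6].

P(max(A, B) = 6) = 11/36.
Summing (A+B)·P(x,y) over outcomes with max(A, B) = 6 gives 17/6.
E[A + B | max(A, B) = 6] = (17/6) / (11/36) = 102/11.

102/11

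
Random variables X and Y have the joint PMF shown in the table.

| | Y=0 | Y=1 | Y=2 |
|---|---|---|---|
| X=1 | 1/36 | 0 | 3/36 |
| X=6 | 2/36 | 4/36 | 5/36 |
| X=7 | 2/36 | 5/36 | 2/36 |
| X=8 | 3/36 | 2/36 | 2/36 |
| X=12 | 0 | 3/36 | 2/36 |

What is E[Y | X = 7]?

P(X = 7) = 1/4.
Σ Y·P over the event = 0·(2/36) + 1·(5/36) + 2·(2/36) = 1/4.
E[Y | X = 7] = (1/4) / (1/4) = 1.

1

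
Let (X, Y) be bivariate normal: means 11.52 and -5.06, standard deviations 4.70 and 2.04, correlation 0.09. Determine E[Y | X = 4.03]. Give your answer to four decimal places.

-5.3526

The regression of Y on X has slope ρ·σ_Y/σ_X and passes through (μ_X, μ_Y).
E[Y | X=4.03] = -5.06 + (0.09)·(2.04/4.70)·(4.03 − (11.52)) = -5.06 + (0.039064)·(-7.49) = -5.3526.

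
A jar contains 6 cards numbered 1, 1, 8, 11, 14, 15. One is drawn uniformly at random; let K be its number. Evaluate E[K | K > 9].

40/3

P(K > 9) = 1/2.
Σ over the event: 11·1/6 + 14·1/6 + 15·1/6 = 20/3.
E[K | K > 9] = (20/3) / (1/2) = 40/3.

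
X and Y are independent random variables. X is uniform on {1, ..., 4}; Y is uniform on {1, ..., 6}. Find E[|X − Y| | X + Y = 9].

Outcomes with X + Y = 9: (3,6), (4,5), each with probability 1/24.
E[|X − Y| | X + Y = 9] = (3 + 1) / 2 = 2.

2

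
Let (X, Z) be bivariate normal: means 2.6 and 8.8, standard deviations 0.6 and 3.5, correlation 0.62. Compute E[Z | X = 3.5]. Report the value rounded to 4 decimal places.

E[Z | X=x] = μ_Z + ρ(σ_Z/σ_X)(x − μ_X) for jointly normal variables.
E[Z | X=3.5] = 8.8 + (0.62)·(3.5/0.6)·(3.5 − (2.6)) = 8.8 + (3.6167)·(0.9) = 12.0550.

12.0550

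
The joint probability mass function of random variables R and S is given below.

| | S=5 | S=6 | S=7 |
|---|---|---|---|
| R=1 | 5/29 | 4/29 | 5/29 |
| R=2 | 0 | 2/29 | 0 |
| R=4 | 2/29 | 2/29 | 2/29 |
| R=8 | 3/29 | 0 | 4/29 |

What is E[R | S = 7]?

45/11

P(S = 7) = 11/29.
Σ R·P over the event = 1·(5/29) + 4·(2/29) + 8·(4/29) = 45/29.
E[R | S = 7] = (45/29) / (11/29) = 45/11.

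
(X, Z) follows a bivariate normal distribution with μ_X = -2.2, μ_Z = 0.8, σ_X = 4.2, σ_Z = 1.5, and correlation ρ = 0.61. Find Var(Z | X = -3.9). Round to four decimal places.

1.4128

The conditional variance in a bivariate normal is σ_Z²(1 − ρ²), independent of x.
Var(Z | X=-3.9) = (1.5)²·(1 − (0.61)²) = 2.25·0.6279 = 1.4128.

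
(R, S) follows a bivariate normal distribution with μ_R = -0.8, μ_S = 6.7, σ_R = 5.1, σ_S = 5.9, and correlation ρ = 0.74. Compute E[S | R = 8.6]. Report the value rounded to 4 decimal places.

14.7471

For a bivariate normal, E[S | R=x] = μ_S + ρ·(σ_S/σ_R)·(x − μ_R).
E[S | R=8.6] = 6.7 + (0.74)·(5.9/5.1)·(8.6 − (-0.8)) = 6.7 + (0.856078)·(9.4) = 14.7471.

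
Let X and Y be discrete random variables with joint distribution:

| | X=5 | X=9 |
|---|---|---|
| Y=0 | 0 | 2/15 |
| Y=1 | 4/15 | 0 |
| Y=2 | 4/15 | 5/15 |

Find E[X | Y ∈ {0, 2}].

P(Y ∈ {0, 2}) = 11/15.
Summing X·P(X=x,Y=y) over the conditioning event gives 83/15.
E[X | Y ∈ {0, 2}] = (83/15) / (11/15) = 83/11.

83/11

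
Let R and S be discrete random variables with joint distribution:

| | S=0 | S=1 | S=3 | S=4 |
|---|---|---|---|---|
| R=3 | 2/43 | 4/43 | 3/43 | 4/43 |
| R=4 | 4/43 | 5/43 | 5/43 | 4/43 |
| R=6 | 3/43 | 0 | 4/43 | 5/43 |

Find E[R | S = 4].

58/13

P(S = 4) = 13/43.
Σ R·P over the event = 3·(4/43) + 4·(4/43) + 6·(5/43) = 58/43.
E[R | S = 4] = (58/43) / (13/43) = 58/13.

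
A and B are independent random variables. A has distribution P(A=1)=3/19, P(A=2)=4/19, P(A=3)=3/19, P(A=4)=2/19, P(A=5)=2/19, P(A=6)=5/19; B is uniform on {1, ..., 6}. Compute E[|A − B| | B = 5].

37/19

P(B = 5) = 1/6.
Summing |A−B|·P(x,y) over outcomes with B = 5 gives 37/114.
E[|A − B| | B = 5] = (37/114) / (1/6) = 37/19.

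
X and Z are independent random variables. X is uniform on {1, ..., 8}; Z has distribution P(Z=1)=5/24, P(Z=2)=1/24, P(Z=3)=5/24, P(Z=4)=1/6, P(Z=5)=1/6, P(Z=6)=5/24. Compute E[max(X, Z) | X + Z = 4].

P(X + Z = 4) = 11/192.
Summing max(X,Z)·P(x,y) over outcomes with X + Z = 4 gives 1/6.
E[max(X, Z) | X + Z = 4] = (1/6) / (11/192) = 32/11.

32/11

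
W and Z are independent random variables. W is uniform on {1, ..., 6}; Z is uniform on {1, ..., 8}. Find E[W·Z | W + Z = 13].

P(W + Z = 13) = 1/24.
Summing WZ·P(x,y) over outcomes with W + Z = 13 gives 41/24.
E[W·Z | W + Z = 13] = (41/24) / (1/24) = 41.

41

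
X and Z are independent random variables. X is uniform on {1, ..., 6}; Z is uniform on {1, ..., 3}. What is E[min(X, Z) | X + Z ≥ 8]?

8/3

P(X + Z ≥ 8) = 1/6.
Summing min(X,Z)·P(x,y) over outcomes with X + Z ≥ 8 gives 4/9.
E[min(X, Z) | X + Z ≥ 8] = (4/9) / (1/6) = 8/3.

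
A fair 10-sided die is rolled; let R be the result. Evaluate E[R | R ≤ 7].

Given R ≤ 7, R is equally likely to be any of {1, 2, 3, 4, 5, 6, 7}.
E[R | R ≤ 7] = (1 + 2 + 3 + 4 + 5 + 6 + 7) / 7 = 4.

4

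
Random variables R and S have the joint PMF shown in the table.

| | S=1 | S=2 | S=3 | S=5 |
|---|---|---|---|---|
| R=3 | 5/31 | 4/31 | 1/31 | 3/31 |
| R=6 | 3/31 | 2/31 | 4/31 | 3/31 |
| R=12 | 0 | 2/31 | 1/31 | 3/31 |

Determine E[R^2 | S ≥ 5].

P(S ≥ 5) = 9/31.
Σ R^2·P over the event = 9·(3/31) + 36·(3/31) + 144·(3/31) = 567/31.
E[R^2 | S ≥ 5] = (567/31) / (9/31) = 63.

63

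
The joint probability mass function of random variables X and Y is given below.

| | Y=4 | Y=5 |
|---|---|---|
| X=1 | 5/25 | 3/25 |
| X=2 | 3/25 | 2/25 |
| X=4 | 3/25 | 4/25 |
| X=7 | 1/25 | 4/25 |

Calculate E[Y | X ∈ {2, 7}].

P(X ∈ {2, 7}) = 2/5.
Σ Y·P over the event = 4·(3/25) + 5·(2/25) + 4·(1/25) + 5·(4/25) = 46/25.
E[Y | X ∈ {2, 7}] = (46/25) / (2/5) = 23/5.

23/5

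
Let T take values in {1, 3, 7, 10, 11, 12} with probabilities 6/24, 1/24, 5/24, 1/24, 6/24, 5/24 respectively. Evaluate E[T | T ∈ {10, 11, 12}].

P(T ∈ {10, 11, 12}) = 1/2.
Σ over the event: 10·1/24 + 11·1/4 + 12·5/24 = 17/3.
E[T | T ∈ {10, 11, 12}] = (17/3) / (1/2) = 34/3.

34/3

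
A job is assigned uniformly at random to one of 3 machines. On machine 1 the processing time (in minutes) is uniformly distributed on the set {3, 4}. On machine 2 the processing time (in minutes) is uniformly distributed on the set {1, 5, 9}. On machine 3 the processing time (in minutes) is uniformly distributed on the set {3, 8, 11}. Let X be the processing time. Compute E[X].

95/18

E[X | machine 1] = (3+4)/2 = 7/2.
E[X | machine 2] = (1+5+9)/3 = 5.
E[X | machine 3] = (3+8+11)/3 = 22/3.
By the law of total expectation,
E[X] = (1/3)·(7/2) + (1/3)·(5) + (1/3)·(22/3) = 95/18.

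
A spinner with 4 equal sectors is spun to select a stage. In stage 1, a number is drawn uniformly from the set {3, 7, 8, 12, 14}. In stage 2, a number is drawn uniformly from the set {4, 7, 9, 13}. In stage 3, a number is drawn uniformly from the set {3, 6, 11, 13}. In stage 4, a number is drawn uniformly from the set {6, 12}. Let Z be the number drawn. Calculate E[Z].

343/40

E[Z | stage 1] = (3+7+8+12+14)/5 = 44/5.
E[Z | stage 2] = (4+7+9+13)/4 = 33/4.
E[Z | stage 3] = (3+6+11+13)/4 = 33/4.
E[Z | stage 4] = (6+12)/2 = 9.
E[Z] = (1/4)·(44/5) + (1/4)·(33/4) + (1/4)·(33/4) + (1/4)·(9) = 343/40.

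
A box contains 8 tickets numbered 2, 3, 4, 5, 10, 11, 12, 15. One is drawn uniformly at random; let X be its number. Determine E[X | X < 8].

7/2

P(X < 8) = 1/2.
Σ over the event: 2·1/8 + 3·1/8 + 4·1/8 + 5·1/8 = 7/4.
E[X | X < 8] = (7/4) / (1/2) = 7/2.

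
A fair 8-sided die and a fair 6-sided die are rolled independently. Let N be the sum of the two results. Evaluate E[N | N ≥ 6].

P(N ≥ 6) = 19/24.
E[N | N ≥ 6] = (43/6) / (19/24) = 172/19.

172/19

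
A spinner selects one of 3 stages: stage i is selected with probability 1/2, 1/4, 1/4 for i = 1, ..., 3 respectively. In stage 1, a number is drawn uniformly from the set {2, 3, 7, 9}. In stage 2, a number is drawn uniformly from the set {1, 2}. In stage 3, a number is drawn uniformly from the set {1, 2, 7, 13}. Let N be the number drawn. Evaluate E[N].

71/16

E[N | stage 1] = (2+3+7+9)/4 = 21/4.
E[N | stage 2] = (1+2)/2 = 3/2.
E[N | stage 3] = (1+2+7+13)/4 = 23/4.
E[N] = (1/2)·(21/4) + (1/4)·(3/2) + (1/4)·(23/4) = 71/16.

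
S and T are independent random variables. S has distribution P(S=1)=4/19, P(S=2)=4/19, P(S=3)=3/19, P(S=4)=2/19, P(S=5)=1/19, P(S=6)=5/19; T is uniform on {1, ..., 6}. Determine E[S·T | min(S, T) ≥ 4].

215/8

P(min(S, T) ≥ 4) = 4/19.
Summing ST·P(x,y) over outcomes with min(S, T) ≥ 4 gives 215/38.
E[S·T | min(S, T) ≥ 4] = (215/38) / (4/19) = 215/8.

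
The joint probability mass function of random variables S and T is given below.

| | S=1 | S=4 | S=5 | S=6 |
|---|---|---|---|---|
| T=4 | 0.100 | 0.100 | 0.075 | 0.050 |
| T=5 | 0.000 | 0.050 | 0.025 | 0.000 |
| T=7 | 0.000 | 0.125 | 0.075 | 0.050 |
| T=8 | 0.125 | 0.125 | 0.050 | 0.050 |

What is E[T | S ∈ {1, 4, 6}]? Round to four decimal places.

6.2903

P(S ∈ {1, 4, 6}) = 0.775.
Summing T·P(S=x,T=y) over the conditioning event gives 4.875.
E[T | S ∈ {1, 4, 6}] = (4.875) / (0.775) = 6.2903.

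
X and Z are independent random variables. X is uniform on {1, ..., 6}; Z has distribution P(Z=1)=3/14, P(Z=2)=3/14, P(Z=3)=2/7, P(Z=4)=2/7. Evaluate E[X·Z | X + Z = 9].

19

P(X + Z = 9) = 2/21.
Summing XZ·P(x,y) over outcomes with X + Z = 9 gives 38/21.
E[X·Z | X + Z = 9] = (38/21) / (2/21) = 19.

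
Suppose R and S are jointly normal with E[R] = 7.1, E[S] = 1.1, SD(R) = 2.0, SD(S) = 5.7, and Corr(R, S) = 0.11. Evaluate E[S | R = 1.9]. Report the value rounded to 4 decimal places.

E[S | R=x] = μ_S + ρ(σ_S/σ_R)(x − μ_R) for jointly normal variables.
E[S | R=1.9] = 1.1 + (0.11)·(5.7/2.0)·(1.9 − (7.1)) = 1.1 + (0.3135)·(-5.2) = -0.5302.

-0.5302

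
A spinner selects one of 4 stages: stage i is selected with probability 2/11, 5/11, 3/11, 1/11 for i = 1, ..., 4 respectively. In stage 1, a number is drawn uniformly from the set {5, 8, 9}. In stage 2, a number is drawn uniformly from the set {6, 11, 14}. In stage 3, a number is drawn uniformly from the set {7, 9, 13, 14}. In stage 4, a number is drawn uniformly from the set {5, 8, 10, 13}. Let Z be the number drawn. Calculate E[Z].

1291/132

E[Z | stage 1] = (5+8+9)/3 = 22/3.
E[Z | stage 2] = (6+11+14)/3 = 31/3.
E[Z | stage 3] = (7+9+13+14)/4 = 43/4.
E[Z | stage 4] = (5+8+10+13)/4 = 9.
By the law of total expectation,
E[Z] = (2/11)·(22/3) + (5/11)·(31/3) + (3/11)·(43/4) + (1/11)·(9) = 1291/132.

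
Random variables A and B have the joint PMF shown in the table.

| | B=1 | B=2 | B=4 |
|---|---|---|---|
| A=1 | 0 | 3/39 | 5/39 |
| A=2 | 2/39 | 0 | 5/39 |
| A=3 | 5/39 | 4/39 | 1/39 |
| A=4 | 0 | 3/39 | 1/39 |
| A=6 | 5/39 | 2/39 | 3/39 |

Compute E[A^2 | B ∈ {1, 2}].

49/3

P(B ∈ {1, 2}) = 8/13.
Σ A^2·P over the event = 1·(3/39) + 4·(2/39) + 9·(5/39) + 9·(4/39) + 16·(3/39) + 36·(5/39) + 36·(2/39) = 392/39.
E[A^2 | B ∈ {1, 2}] = (392/39) / (8/13) = 49/3.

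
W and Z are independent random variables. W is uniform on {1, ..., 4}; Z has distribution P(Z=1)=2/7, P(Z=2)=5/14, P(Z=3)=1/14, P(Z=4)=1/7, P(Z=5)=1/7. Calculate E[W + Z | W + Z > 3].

245/43

P(W + Z > 3) = 43/56.
Summing (W+Z)·P(x,y) over outcomes with W + Z > 3 gives 35/8.
E[W + Z | W + Z > 3] = (35/8) / (43/56) = 245/43.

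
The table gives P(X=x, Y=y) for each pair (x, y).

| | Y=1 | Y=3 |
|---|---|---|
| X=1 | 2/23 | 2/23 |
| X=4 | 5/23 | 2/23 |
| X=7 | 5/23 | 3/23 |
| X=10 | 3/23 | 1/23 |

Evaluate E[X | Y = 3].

41/8

P(Y = 3) = 8/23.
Σ X·P over the event = 1·(2/23) + 4·(2/23) + 7·(3/23) + 10·(1/23) = 41/23.
E[X | Y = 3] = (41/23) / (8/23) = 41/8.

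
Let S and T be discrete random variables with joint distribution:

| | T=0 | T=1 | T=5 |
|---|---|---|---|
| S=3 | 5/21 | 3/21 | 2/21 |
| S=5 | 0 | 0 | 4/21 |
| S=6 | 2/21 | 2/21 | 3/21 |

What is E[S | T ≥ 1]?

P(T ≥ 1) = 2/3.
Σ S·P over the event = 3·(3/21) + 3·(2/21) + 5·(4/21) + 6·(2/21) + 6·(3/21) = 65/21.
E[S | T ≥ 1] = (65/21) / (2/3) = 65/14.

65/14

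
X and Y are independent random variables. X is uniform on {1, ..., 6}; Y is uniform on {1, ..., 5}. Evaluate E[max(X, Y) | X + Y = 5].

7/2

Outcomes with X + Y = 5: (1,4), (2,3), (3,2), (4,1), each with probability 1/30.
E[max(X, Y) | X + Y = 5] = (4 + 3 + 3 + 4) / 4 = 7/2.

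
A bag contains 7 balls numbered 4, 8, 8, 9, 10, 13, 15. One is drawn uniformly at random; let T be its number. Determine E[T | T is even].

15/2

P(T is even) = 4/7.
Σ over the event: 4·1/7 + 8·2/7 + 10·1/7 = 30/7.
E[T | T is even] = (30/7) / (4/7) = 15/2.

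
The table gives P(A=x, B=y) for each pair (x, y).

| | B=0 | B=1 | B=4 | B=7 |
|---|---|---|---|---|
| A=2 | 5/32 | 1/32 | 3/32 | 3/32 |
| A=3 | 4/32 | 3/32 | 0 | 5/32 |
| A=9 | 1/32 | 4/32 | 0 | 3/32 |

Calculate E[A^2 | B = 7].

P(B = 7) = 11/32.
Σ A^2·P over the event = 4·(3/32) + 9·(5/32) + 81·(3/32) = 75/8.
E[A^2 | B = 7] = (75/8) / (11/32) = 300/11.

300/11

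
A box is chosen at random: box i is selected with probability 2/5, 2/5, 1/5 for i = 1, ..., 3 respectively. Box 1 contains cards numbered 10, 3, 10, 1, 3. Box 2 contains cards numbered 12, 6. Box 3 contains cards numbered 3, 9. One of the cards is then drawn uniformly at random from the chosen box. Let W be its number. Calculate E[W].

174/25

E[W | box 1] = (10+3+10+1+3)/5 = 27/5.
E[W | box 2] = (12+6)/2 = 9.
E[W | box 3] = (3+9)/2 = 6.
E[W] = (2/5)·(27/5) + (2/5)·(9) + (1/5)·(6) = 174/25.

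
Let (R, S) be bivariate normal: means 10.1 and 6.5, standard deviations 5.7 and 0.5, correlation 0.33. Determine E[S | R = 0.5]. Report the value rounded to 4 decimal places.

For a bivariate normal, E[S | R=x] = μ_S + ρ·(σ_S/σ_R)·(x − μ_R).
E[S | R=0.5] = 6.5 + (0.33)·(0.5/5.7)·(0.5 − (10.1)) = 6.5 + (0.028947)·(-9.6) = 6.2221.

6.2221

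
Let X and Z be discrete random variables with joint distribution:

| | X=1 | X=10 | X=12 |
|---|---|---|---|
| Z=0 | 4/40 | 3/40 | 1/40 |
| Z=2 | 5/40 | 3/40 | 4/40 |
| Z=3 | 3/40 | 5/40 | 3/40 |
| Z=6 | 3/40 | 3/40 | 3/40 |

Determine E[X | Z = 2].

83/12

P(Z = 2) = 3/10.
Σ X·P over the event = 1·(5/40) + 10·(3/40) + 12·(4/40) = 83/40.
E[X | Z = 2] = (83/40) / (3/10) = 83/12.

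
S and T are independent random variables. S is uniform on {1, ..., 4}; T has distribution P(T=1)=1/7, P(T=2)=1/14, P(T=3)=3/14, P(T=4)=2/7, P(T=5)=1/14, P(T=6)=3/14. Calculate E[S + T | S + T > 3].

335/51

P(S + T > 3) = 51/56.
Summing (S+T)·P(x,y) over outcomes with S + T > 3 gives 335/56.
E[S + T | S + T > 3] = (335/56) / (51/56) = 335/51.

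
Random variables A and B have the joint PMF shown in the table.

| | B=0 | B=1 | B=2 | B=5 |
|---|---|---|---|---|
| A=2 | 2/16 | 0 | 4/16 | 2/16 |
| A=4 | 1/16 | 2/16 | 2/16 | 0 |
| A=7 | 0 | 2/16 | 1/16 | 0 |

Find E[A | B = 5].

2

P(B = 5) = 1/8.
Summing A·P(A=x,B=y) over the conditioning event gives 1/4.
E[A | B = 5] = (1/4) / (1/8) = 2.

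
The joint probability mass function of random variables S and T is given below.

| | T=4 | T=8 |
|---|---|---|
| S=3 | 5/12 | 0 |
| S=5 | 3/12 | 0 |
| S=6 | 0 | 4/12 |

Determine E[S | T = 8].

6

P(T = 8) = 1/3.
Σ S·P over the event = 6·(4/12) = 2.
E[S | T = 8] = (2) / (1/3) = 6.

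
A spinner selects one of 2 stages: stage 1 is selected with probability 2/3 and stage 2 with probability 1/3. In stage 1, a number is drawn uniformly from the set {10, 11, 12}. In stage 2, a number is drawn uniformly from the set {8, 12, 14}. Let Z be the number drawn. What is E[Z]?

E[Z | stage 1] = (10+11+12)/3 = 11.
E[Z | stage 2] = (8+12+14)/3 = 34/3.
E[Z] = (2/3)·(11) + (1/3)·(34/3) = 100/9.

100/9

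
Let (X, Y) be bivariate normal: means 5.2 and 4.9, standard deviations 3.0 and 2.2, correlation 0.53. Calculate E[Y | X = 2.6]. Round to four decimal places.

E[Y | X=x] = μ_Y + ρ(σ_Y/σ_X)(x − μ_X) for jointly normal variables.
E[Y | X=2.6] = 4.9 + (0.53)·(2.2/3.0)·(2.6 − (5.2)) = 4.9 + (0.38867)·(-2.6) = 3.8895.

3.8895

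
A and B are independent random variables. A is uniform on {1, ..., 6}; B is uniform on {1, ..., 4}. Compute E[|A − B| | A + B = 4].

Outcomes with A + B = 4: (1,3), (2,2), (3,1), each with probability 1/24.
E[|A − B| | A + B = 4] = (2 + 0 + 2) / 3 = 4/3.

4/3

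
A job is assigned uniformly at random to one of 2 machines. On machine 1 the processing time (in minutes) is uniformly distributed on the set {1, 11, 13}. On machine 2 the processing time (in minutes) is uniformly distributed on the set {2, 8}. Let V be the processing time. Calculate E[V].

E[V | machine 1] = (1+11+13)/3 = 25/3.
E[V | machine 2] = (2+8)/2 = 5.
E[V] = (1/2)·(25/3) + (1/2)·(5) = 20/3.

20/3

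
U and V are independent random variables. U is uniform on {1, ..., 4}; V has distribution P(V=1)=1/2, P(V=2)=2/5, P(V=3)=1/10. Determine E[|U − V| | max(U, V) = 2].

9/13

P(max(U, V) = 2) = 13/40.
Summing |U−V|·P(x,y) over outcomes with max(U, V) = 2 gives 9/40.
E[|U − V| | max(U, V) = 2] = (9/40) / (13/40) = 9/13.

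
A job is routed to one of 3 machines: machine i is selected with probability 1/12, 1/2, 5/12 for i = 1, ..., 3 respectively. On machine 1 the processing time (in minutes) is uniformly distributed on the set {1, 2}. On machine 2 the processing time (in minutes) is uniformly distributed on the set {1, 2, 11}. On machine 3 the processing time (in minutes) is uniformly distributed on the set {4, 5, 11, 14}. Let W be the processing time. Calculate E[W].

E[W | machine 1] = (1+2)/2 = 3/2.
E[W | machine 2] = (1+2+11)/3 = 14/3.
E[W | machine 3] = (4+5+11+14)/4 = 17/2.
E[W] = (1/12)·(3/2) + (1/2)·(14/3) + (5/12)·(17/2) = 6.

6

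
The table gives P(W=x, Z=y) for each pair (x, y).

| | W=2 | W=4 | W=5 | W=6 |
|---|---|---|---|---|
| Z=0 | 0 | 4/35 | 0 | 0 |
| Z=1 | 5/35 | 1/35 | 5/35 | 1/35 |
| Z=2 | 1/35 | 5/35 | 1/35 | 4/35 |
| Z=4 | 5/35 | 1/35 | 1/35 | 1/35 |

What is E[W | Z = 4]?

P(Z = 4) = 8/35.
Σ W·P over the event = 2·(5/35) + 4·(1/35) + 5·(1/35) + 6·(1/35) = 5/7.
E[W | Z = 4] = (5/7) / (8/35) = 25/8.

25/8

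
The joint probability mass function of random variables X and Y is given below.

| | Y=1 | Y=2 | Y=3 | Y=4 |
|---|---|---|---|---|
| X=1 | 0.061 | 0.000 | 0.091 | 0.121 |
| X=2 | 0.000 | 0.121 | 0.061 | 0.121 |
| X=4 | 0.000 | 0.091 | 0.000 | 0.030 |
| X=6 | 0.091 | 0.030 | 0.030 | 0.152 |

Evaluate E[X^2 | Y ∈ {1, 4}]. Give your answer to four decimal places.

17.1771

P(Y ∈ {1, 4}) = 0.576.
Σ X^2·P over the event = 1·(0.061) + 1·(0.121) + 4·(0.121) + 16·(0.030) + 36·(0.091) + 36·(0.152) = 9.894.
E[X^2 | Y ∈ {1, 4}] = (9.894) / (0.576) = 17.1771.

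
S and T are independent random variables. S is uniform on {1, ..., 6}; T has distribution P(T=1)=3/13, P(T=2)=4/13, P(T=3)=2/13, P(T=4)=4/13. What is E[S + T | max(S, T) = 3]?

62/13

P(max(S, T) = 3) = 1/6.
Summing (S+T)·P(x,y) over outcomes with max(S, T) = 3 gives 31/39.
E[S + T | max(S, T) = 3] = (31/39) / (1/6) = 62/13.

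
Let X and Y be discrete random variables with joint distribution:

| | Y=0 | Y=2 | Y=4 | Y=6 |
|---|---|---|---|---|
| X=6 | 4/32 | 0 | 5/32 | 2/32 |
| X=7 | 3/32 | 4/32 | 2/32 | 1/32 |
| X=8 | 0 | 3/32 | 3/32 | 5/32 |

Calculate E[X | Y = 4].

34/5

P(Y = 4) = 5/16.
Σ X·P over the event = 6·(5/32) + 7·(2/32) + 8·(3/32) = 17/8.
E[X | Y = 4] = (17/8) / (5/16) = 34/5.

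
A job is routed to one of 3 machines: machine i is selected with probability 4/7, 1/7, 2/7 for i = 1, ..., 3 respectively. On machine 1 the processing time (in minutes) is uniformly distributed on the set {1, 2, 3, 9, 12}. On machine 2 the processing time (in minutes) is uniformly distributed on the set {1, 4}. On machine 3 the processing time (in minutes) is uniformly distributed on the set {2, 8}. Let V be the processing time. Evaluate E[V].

341/70

E[V | machine 1] = (1+2+3+9+12)/5 = 27/5.
E[V | machine 2] = (1+4)/2 = 5/2.
E[V | machine 3] = (2+8)/2 = 5.
By the law of total expectation,
E[V] = (4/7)·(27/5) + (1/7)·(5/2) + (2/7)·(5) = 341/70.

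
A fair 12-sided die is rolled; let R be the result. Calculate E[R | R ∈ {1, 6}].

7/2

P(R ∈ {1, 6}) = 1/6.
Σ over the event: 1·1/12 + 6·1/12 = 7/12.
E[R | R ∈ {1, 6}] = (7/12) / (1/6) = 7/2.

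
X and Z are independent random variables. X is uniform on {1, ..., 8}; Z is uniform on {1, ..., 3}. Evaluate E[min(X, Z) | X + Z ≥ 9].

Outcomes with X + Z ≥ 9: (6,3), (7,2), (7,3), (8,1), (8,2), (8,3), each with probability 1/24.
E[min(X, Z) | X + Z ≥ 9] = (3 + 2 + 3 + 1 + 2 + 3) / 6 = 7/3.

7/3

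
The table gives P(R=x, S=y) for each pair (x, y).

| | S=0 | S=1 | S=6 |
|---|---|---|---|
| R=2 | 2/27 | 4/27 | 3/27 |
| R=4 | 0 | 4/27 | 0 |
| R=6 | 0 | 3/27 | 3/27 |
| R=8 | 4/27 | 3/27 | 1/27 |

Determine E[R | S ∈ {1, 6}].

14/3

P(S ∈ {1, 6}) = 7/9.
Σ R·P over the event = 2·(4/27) + 2·(3/27) + 4·(4/27) + 6·(3/27) + 6·(3/27) + 8·(3/27) + 8·(1/27) = 98/27.
E[R | S ∈ {1, 6}] = (98/27) / (7/9) = 14/3.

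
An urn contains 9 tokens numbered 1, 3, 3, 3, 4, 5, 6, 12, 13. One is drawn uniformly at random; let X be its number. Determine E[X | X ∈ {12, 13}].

P(X ∈ {12, 13}) = 2/9.
Σ over the event: 12·1/9 + 13·1/9 = 25/9.
E[X | X ∈ {12, 13}] = (25/9) / (2/9) = 25/2.

25/2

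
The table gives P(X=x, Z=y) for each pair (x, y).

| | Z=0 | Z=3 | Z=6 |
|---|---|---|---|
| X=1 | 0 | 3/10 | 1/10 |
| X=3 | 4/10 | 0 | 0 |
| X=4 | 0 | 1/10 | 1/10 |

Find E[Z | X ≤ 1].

P(X ≤ 1) = 2/5.
Summing Z·P(X=x,Z=y) over the conditioning event gives 3/2.
E[Z | X ≤ 1] = (3/2) / (2/5) = 15/4.

15/4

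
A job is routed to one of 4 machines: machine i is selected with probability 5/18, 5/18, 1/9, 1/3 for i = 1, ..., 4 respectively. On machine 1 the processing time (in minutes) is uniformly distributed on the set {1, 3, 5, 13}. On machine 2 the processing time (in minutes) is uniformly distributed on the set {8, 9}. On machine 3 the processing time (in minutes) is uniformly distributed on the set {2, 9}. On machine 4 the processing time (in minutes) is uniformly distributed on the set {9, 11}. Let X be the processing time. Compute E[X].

47/6

E[X | machine 1] = (1+3+5+13)/4 = 11/2.
E[X | machine 2] = (8+9)/2 = 17/2.
E[X | machine 3] = (2+9)/2 = 11/2.
E[X | machine 4] = (9+11)/2 = 10.
E[X] = (5/18)·(11/2) + (5/18)·(17/2) + (1/9)·(11/2) + (1/3)·(10) = 47/6.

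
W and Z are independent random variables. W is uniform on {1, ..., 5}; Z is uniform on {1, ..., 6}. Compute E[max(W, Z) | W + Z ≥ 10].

P(W + Z ≥ 10) = 1/10.
Summing max(W,Z)·P(x,y) over outcomes with W + Z ≥ 10 gives 17/30.
E[max(W, Z) | W + Z ≥ 10] = (17/30) / (1/10) = 17/3.

17/3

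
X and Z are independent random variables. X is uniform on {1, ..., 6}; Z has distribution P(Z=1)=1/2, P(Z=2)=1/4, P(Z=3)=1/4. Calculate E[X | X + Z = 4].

9/4

P(X + Z = 4) = 1/6.
Summing X·P(x,y) over outcomes with X + Z = 4 gives 3/8.
E[X | X + Z = 4] = (3/8) / (1/6) = 9/4.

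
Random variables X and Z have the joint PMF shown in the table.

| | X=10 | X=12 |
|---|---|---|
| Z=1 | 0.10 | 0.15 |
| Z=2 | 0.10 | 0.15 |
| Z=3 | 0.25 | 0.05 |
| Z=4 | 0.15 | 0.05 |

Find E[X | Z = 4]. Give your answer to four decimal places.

P(Z = 4) = 0.20.
Summing X·P(X=x,Z=y) over the conditioning event gives 2.10.
E[X | Z = 4] = (2.10) / (0.20) = 10.5000.

10.5000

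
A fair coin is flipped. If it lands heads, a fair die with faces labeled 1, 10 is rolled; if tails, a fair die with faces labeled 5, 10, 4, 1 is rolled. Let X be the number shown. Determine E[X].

E[X | heads] = (1+10)/2 = 11/2.
E[X | tails] = (5+10+4+1)/4 = 5.
E[X] = (1/2)·(11/2) + (1/2)·(5) = 21/4.

21/4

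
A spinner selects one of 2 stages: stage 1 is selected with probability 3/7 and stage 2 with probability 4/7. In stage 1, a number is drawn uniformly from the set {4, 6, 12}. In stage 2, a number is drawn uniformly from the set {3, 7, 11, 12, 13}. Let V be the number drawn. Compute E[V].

42/5

E[V | stage 1] = (4+6+12)/3 = 22/3.
E[V | stage 2] = (3+7+11+12+13)/5 = 46/5.
E[V] = (3/7)·(22/3) + (4/7)·(46/5) = 42/5.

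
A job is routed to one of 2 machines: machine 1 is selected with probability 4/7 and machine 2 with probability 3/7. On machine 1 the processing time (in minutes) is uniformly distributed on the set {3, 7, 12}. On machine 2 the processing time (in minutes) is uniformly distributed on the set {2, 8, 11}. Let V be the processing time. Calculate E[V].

E[V | machine 1] = (3+7+12)/3 = 22/3.
E[V | machine 2] = (2+8+11)/3 = 7.
E[V] = (4/7)·(22/3) + (3/7)·(7) = 151/21.

151/21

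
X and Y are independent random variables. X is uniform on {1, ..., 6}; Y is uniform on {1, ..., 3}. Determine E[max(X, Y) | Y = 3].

P(Y = 3) = 1/3.
Summing max(X,Y)·P(x,y) over outcomes with Y = 3 gives 4/3.
E[max(X, Y) | Y = 3] = (4/3) / (1/3) = 4.

4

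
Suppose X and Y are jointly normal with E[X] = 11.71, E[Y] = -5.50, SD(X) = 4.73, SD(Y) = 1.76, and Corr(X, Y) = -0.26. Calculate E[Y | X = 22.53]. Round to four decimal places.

E[Y | X=x] = μ_Y + ρ(σ_Y/σ_X)(x − μ_X) for jointly normal variables.
E[Y | X=22.53] = -5.50 + (-0.26)·(1.76/4.73)·(22.53 − (11.71)) = -5.50 + (-0.096744)·(10.82) = -6.5468.

-6.5468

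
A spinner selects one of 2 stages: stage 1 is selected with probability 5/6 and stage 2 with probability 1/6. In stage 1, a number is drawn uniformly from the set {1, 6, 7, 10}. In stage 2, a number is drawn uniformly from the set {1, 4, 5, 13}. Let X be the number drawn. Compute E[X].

E[X | stage 1] = (1+6+7+10)/4 = 6.
E[X | stage 2] = (1+4+5+13)/4 = 23/4.
E[X] = (5/6)·(6) + (1/6)·(23/4) = 143/24.

143/24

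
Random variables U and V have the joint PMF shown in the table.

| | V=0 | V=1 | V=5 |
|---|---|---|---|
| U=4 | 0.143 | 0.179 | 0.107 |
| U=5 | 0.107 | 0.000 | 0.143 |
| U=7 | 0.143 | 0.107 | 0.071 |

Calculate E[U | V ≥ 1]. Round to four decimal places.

5.1153

P(V ≥ 1) = 0.607.
Σ U·P over the event = 4·(0.179) + 4·(0.107) + 5·(0.143) + 7·(0.107) + 7·(0.071) = 3.105.
E[U | V ≥ 1] = (3.105) / (0.607) = 5.1153.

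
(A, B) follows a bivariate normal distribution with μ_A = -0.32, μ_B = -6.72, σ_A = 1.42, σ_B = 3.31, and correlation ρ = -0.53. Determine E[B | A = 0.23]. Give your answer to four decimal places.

-7.3995

For a bivariate normal, E[B | A=x] = μ_B + ρ·(σ_B/σ_A)·(x − μ_A).
E[B | A=0.23] = -6.72 + (-0.53)·(3.31/1.42)·(0.23 − (-0.32)) = -6.72 + (-1.2354)·(0.55) = -7.3995.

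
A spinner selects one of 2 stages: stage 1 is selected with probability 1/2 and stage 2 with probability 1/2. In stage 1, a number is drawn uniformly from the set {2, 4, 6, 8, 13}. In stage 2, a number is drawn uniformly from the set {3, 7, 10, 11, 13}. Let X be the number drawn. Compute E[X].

77/10

E[X | stage 1] = (2+4+6+8+13)/5 = 33/5.
E[X | stage 2] = (3+7+10+11+13)/5 = 44/5.
By the law of total expectation,
E[X] = (1/2)·(33/5) + (1/2)·(44/5) = 77/10.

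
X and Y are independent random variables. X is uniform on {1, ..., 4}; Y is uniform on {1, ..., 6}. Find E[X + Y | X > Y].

5

Outcomes with X > Y: (2,1), (3,1), (3,2), (4,1), (4,2), (4,3), each with probability 1/24.
E[X + Y | X > Y] = (3 + 4 + 5 + 5 + 6 + 7) / 6 = 5.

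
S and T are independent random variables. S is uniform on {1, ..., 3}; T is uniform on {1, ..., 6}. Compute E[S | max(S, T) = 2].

Outcomes with max(S, T) = 2: (1,2), (2,1), (2,2), each with probability 1/18.
E[S | max(S, T) = 2] = (1 + 2 + 2) / 3 = 5/3.

5/3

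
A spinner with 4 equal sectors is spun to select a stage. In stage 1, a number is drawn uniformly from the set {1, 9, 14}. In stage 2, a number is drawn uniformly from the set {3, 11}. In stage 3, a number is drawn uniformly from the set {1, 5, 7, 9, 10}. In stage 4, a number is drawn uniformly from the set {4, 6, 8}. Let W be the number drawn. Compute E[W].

137/20

E[W | stage 1] = (1+9+14)/3 = 8.
E[W | stage 2] = (3+11)/2 = 7.
E[W | stage 3] = (1+5+7+9+10)/5 = 32/5.
E[W | stage 4] = (4+6+8)/3 = 6.
By the law of total expectation,
E[W] = (1/4)·(8) + (1/4)·(7) + (1/4)·(32/5) + (1/4)·(6) = 137/20.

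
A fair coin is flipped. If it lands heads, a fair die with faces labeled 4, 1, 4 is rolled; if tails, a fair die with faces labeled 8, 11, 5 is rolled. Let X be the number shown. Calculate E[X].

11/2

E[X | heads] = (4+1+4)/3 = 3.
E[X | tails] = (8+11+5)/3 = 8.
E[X] = (1/2)·(3) + (1/2)·(8) = 11/2.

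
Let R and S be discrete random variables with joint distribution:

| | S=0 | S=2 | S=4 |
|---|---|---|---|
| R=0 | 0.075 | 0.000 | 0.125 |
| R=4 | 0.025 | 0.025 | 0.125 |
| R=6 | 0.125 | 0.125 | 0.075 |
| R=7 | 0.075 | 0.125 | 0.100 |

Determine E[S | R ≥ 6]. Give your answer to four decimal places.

P(R ≥ 6) = 0.625.
Summing S·P(R=x,S=y) over the conditioning event gives 1.200.
E[S | R ≥ 6] = (1.200) / (0.625) = 1.9200.

1.9200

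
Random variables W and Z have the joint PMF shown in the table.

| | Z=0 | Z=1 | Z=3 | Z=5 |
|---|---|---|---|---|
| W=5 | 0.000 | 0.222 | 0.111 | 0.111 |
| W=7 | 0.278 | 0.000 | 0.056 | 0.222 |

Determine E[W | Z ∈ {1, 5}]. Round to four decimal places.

P(Z ∈ {1, 5}) = 0.555.
Summing W·P(W=x,Z=y) over the conditioning event gives 3.219.
E[W | Z ∈ {1, 5}] = (3.219) / (0.555) = 5.8000.

5.8000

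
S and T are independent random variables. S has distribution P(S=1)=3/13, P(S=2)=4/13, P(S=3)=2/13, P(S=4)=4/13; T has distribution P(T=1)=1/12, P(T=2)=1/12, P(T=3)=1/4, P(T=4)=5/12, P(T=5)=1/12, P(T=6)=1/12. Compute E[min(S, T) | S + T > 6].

209/65

P(S + T > 6) = 5/12.
Summing min(S,T)·P(x,y) over outcomes with S + T > 6 gives 209/156.
E[min(S, T) | S + T > 6] = (209/156) / (5/12) = 209/65.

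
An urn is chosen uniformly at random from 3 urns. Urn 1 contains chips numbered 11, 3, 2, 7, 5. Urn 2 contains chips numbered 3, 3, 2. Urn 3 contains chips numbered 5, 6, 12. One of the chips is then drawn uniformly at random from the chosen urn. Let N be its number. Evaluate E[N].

239/45

E[N | urn 1] = (11+3+2+7+5)/5 = 28/5.
E[N | urn 2] = (3+3+2)/3 = 8/3.
E[N | urn 3] = (5+6+12)/3 = 23/3.
E[N] = (1/3)·(28/5) + (1/3)·(8/3) + (1/3)·(23/3) = 239/45.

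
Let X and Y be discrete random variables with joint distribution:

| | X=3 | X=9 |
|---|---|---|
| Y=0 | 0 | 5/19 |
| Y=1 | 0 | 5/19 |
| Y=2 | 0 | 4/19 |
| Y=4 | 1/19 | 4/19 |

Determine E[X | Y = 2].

P(Y = 2) = 4/19.
Σ X·P over the event = 9·(4/19) = 36/19.
E[X | Y = 2] = (36/19) / (4/19) = 9.

9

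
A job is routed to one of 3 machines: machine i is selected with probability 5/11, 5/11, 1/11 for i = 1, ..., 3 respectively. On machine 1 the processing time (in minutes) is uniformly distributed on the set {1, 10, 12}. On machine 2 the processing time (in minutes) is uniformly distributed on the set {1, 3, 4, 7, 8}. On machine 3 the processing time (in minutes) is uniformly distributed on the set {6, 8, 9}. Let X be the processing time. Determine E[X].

E[X | machine 1] = (1+10+12)/3 = 23/3.
E[X | machine 2] = (1+3+4+7+8)/5 = 23/5.
E[X | machine 3] = (6+8+9)/3 = 23/3.
By the law of total expectation,
E[X] = (5/11)·(23/3) + (5/11)·(23/5) + (1/11)·(23/3) = 69/11.

69/11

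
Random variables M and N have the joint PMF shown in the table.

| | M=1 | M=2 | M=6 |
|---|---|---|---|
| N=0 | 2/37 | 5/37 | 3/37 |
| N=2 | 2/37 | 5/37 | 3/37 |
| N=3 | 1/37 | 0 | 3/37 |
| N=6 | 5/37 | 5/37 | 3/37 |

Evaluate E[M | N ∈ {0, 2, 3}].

79/24

P(N ∈ {0, 2, 3}) = 24/37.
Summing M·P(M=x,N=y) over the conditioning event gives 79/37.
E[M | N ∈ {0, 2, 3}] = (79/37) / (24/37) = 79/24.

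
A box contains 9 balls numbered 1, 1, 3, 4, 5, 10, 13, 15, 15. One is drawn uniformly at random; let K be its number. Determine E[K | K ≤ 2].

P(K ≤ 2) = 2/9.
Σ over the event: 1·2/9 = 2/9.
E[K | K ≤ 2] = (2/9) / (2/9) = 1.

1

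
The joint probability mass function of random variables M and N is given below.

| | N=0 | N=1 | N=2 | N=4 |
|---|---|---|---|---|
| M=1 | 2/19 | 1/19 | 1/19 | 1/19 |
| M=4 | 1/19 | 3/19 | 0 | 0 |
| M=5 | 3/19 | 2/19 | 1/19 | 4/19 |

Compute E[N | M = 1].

7/5

P(M = 1) = 5/19.
Σ N·P over the event = 0·(2/19) + 1·(1/19) + 2·(1/19) + 4·(1/19) = 7/19.
E[N | M = 1] = (7/19) / (5/19) = 7/5.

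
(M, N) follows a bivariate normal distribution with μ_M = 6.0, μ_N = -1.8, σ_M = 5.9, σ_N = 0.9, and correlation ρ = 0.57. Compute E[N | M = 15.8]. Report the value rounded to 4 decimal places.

The regression of N on M has slope ρ·σ_N/σ_M and passes through (μ_M, μ_N).
E[N | M=15.8] = -1.8 + (0.57)·(0.9/5.9)·(15.8 − (6.0)) = -1.8 + (0.086949)·(9.8) = -0.9479.

-0.9479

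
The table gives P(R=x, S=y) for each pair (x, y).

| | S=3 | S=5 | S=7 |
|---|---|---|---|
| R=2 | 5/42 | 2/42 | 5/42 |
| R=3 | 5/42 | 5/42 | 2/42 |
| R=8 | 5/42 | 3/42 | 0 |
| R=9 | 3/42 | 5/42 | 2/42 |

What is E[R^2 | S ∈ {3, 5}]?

426/11

P(S ∈ {3, 5}) = 11/14.
Σ R^2·P over the event = 4·(5/42) + 4·(2/42) + 9·(5/42) + 9·(5/42) + 64·(5/42) + 64·(3/42) + 81·(3/42) + 81·(5/42) = 213/7.
E[R^2 | S ∈ {3, 5}] = (213/7) / (11/14) = 426/11.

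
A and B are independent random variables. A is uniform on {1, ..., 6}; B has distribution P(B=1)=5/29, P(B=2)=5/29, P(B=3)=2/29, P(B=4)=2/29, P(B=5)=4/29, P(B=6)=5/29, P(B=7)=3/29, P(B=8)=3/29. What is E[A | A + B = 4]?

P(A + B = 4) = 2/29.
Summing A·P(x,y) over outcomes with A + B = 4 gives 9/58.
E[A | A + B = 4] = (9/58) / (2/29) = 9/4.

9/4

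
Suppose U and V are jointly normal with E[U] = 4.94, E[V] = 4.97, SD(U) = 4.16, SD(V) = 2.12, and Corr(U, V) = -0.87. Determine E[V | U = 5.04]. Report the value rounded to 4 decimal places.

The regression of V on U has slope ρ·σ_V/σ_U and passes through (μ_U, μ_V).
E[V | U=5.04] = 4.97 + (-0.87)·(2.12/4.16)·(5.04 − (4.94)) = 4.97 + (-0.44337)·(0.1) = 4.9257.

4.9257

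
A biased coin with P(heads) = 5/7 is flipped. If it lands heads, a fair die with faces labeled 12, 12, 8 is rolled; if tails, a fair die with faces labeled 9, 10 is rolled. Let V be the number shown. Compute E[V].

E[V | heads] = (12+12+8)/3 = 32/3.
E[V | tails] = (9+10)/2 = 19/2.
By the law of total expectation,
E[V] = (5/7)·(32/3) + (2/7)·(19/2) = 31/3.

31/3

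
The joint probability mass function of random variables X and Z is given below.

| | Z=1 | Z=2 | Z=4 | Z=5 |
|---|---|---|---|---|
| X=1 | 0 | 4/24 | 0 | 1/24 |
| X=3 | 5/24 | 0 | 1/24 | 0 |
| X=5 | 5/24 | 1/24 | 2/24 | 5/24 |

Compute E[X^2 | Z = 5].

P(Z = 5) = 1/4.
Σ X^2·P over the event = 1·(1/24) + 25·(5/24) = 21/4.
E[X^2 | Z = 5] = (21/4) / (1/4) = 21.

21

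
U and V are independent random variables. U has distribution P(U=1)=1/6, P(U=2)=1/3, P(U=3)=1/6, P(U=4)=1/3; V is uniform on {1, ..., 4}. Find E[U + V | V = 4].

20/3

P(V = 4) = 1/4.
Summing (U+V)·P(x,y) over outcomes with V = 4 gives 5/3.
E[U + V | V = 4] = (5/3) / (1/4) = 20/3.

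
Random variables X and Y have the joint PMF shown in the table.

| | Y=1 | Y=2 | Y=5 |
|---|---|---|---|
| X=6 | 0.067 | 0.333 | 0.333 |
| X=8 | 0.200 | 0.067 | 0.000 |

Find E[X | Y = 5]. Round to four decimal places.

P(Y = 5) = 0.333.
Σ X·P over the event = 6·(0.333) = 1.998.
E[X | Y = 5] = (1.998) / (0.333) = 6.0000.

6.0000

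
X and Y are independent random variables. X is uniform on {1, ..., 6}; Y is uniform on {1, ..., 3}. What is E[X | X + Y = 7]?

P(X + Y = 7) = 1/6.
Summing X·P(x,y) over outcomes with X + Y = 7 gives 5/6.
E[X | X + Y = 7] = (5/6) / (1/6) = 5.

5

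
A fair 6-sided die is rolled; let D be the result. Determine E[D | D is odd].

Given D is odd, D is equally likely to be any of {1, 3, 5}.
E[D | D is odd] = (1 + 3 + 5) / 3 = 3.

3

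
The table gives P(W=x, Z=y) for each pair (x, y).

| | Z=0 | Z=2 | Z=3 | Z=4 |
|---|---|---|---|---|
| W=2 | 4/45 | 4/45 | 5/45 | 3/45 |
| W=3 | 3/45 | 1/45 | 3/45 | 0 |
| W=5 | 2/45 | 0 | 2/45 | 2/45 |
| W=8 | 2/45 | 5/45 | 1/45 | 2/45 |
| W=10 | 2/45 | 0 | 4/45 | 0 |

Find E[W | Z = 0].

P(Z = 0) = 13/45.
Σ W·P over the event = 2·(4/45) + 3·(3/45) + 5·(2/45) + 8·(2/45) + 10·(2/45) = 7/5.
E[W | Z = 0] = (7/5) / (13/45) = 63/13.

63/13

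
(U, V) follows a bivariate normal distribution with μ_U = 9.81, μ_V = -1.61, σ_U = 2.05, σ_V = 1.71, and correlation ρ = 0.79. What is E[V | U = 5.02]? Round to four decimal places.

For a bivariate normal, E[V | U=x] = μ_V + ρ·(σ_V/σ_U)·(x − μ_U).
E[V | U=5.02] = -1.61 + (0.79)·(1.71/2.05)·(5.02 − (9.81)) = -1.61 + (0.65898)·(-4.79) = -4.7665.

-4.7665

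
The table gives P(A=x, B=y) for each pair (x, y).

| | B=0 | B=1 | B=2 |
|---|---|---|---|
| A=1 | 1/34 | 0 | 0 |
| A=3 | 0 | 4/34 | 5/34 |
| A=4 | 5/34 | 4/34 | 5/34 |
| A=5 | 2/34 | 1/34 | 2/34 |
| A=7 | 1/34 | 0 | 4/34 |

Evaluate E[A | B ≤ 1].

71/18

P(B ≤ 1) = 9/17.
Summing A·P(A=x,B=y) over the conditioning event gives 71/34.
E[A | B ≤ 1] = (71/34) / (9/17) = 71/18.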